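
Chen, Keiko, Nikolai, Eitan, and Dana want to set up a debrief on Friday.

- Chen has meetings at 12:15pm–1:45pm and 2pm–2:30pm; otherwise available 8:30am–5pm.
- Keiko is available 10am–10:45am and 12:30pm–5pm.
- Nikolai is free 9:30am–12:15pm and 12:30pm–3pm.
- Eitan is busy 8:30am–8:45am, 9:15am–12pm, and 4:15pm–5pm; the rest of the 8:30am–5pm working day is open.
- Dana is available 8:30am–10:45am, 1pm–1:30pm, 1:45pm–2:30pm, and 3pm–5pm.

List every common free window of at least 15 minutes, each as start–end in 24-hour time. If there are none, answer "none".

13:45–14:00

Chen free within 08:30–17:00: 08:30–12:15, 13:45–14:00, 14:30–17:00.
Eitan free within 08:30–17:00: 08:45–09:15, 12:00–16:15.
Chen ∩ Keiko: 10:00–10:45, 13:45–14:00, 14:30–17:00.
Chen ∩ Keiko ∩ Nikolai: 10:00–10:45, 13:45–14:00, 14:30–15:00.
Chen ∩ Keiko ∩ Nikolai ∩ Eitan: 13:45–14:00, 14:30–15:00.
Chen ∩ Keiko ∩ Nikolai ∩ Eitan ∩ Dana: 13:45–14:00.
Windows ≥ 15 min: 13:45–14:00.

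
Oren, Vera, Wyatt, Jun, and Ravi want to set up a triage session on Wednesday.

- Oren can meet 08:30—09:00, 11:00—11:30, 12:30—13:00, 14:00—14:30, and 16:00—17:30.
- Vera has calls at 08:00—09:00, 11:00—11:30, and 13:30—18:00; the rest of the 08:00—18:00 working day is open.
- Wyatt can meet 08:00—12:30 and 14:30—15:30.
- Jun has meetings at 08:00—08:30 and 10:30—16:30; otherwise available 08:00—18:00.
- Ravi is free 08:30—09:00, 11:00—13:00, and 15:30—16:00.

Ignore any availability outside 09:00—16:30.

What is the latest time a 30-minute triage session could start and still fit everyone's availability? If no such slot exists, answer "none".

Vera free within 08:00–18:00: 09:00–11:00, 11:30–13:30.
Jun free within 08:00–18:00: 08:30–10:30, 16:30–18:00.
Oren ∩ Vera: 12:30–13:00.
Oren ∩ Vera ∩ Wyatt: (none).
Oren ∩ Vera ∩ Wyatt ∩ Jun: (none).
Oren ∩ Vera ∩ Wyatt ∩ Jun ∩ Ravi: (none).
Restricted to 09:00–16:30: (none).
Windows ≥ 30 min: (none).

none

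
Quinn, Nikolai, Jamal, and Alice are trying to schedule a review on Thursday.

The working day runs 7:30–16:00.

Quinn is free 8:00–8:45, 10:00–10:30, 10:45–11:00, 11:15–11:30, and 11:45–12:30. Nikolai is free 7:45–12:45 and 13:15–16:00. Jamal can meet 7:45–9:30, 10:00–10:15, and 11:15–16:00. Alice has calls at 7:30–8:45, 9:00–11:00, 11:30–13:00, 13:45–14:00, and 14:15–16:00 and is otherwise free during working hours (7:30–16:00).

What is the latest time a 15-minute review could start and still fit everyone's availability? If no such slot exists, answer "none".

Alice free within 07:30–16:00: 08:45–09:00, 11:00–11:30, 13:00–13:45, 14:00–14:15.
Quinn ∩ Nikolai: 08:00–08:45, 10:00–10:30, 10:45–11:00, 11:15–11:30, 11:45–12:30.
Quinn ∩ Nikolai ∩ Jamal: 08:00–08:45, 10:00–10:15, 11:15–11:30, 11:45–12:30.
Quinn ∩ Nikolai ∩ Jamal ∩ Alice: 11:15–11:30.
Windows ≥ 15 min: 11:15–11:30.
Latest start in the last window 11:15–11:30 is 11:30 − 15 min = 11:15.

11:15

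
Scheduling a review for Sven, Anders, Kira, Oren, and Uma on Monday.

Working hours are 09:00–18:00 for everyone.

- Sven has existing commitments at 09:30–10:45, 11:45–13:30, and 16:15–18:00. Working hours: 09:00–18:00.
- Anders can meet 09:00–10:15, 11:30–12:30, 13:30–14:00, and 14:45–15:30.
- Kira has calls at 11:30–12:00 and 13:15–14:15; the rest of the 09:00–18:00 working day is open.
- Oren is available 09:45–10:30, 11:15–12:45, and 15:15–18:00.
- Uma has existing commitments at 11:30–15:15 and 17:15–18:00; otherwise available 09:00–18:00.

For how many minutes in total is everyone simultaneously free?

Sven free within 09:00–18:00: 09:00–09:30, 10:45–11:45, 13:30–16:15.
Kira free within 09:00–18:00: 09:00–11:30, 12:00–13:15, 14:15–18:00.
Uma free within 09:00–18:00: 09:00–11:30, 15:15–17:15.
Sven ∩ Anders: 09:00–09:30, 11:30–11:45, 13:30–14:00, 14:45–15:30.
Sven ∩ Anders ∩ Kira: 09:00–09:30, 14:45–15:30.
Sven ∩ Anders ∩ Kira ∩ Oren: 15:15–15:30.
Sven ∩ Anders ∩ Kira ∩ Oren ∩ Uma: 15:15–15:30.
Total common minutes: 15.

15 minutes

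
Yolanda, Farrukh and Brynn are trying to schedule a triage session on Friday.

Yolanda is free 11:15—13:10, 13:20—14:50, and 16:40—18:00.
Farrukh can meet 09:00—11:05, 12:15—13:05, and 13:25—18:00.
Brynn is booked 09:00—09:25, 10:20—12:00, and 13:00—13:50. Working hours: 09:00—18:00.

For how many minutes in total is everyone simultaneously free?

Brynn free within 09:00–18:00: 09:25–10:20, 12:00–13:00, 13:50–18:00.
Yolanda ∩ Farrukh: 12:15–13:05, 13:25–14:50, 16:40–18:00.
Yolanda ∩ Farrukh ∩ Brynn: 12:15–13:00, 13:50–14:50, 16:40–18:00.
Total common minutes: 45 + 60 + 80 = 185.

185 minutes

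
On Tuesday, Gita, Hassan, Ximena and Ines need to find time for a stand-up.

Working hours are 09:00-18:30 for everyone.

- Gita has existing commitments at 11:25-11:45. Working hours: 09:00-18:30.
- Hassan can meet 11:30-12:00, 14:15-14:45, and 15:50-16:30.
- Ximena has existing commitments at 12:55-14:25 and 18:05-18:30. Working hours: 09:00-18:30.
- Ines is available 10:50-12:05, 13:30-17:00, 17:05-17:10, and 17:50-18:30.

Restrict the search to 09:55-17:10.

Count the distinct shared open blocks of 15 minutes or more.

3

Gita free within 09:00–18:30: 09:00–11:25, 11:45–18:30.
Ximena free within 09:00–18:30: 09:00–12:55, 14:25–18:05.
Gita ∩ Hassan: 11:45–12:00, 14:15–14:45, 15:50–16:30.
Gita ∩ Hassan ∩ Ximena: 11:45–12:00, 14:25–14:45, 15:50–16:30.
Gita ∩ Hassan ∩ Ximena ∩ Ines: 11:45–12:00, 14:25–14:45, 15:50–16:30.
Restricted to 09:55–17:10: 11:45–12:00, 14:25–14:45, 15:50–16:30.
Windows ≥ 15 min: 11:45–12:00, 14:25–14:45, 15:50–16:30.
That's 3 windows.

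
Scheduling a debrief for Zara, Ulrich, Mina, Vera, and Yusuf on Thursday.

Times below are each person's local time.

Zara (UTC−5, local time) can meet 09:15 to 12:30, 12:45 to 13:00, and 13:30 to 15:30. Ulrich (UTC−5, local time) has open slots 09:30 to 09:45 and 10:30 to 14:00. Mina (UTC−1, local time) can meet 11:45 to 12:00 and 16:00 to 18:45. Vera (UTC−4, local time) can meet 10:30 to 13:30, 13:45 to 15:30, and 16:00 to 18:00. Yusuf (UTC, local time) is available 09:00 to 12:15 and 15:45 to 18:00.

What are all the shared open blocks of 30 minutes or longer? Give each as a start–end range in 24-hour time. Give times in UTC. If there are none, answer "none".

Zara → UTC: 14:15–17:30, 17:45–18:00, 18:30–20:30.
Ulrich → UTC: 14:30–14:45, 15:30–19:00.
Mina → UTC: 12:45–13:00, 17:00–19:45.
Vera → UTC: 14:30–17:30, 17:45–19:30, 20:00–22:00.
Yusuf → UTC: 09:00–12:15, 15:45–18:00.
Zara ∩ Ulrich: 14:30–14:45, 15:30–17:30, 17:45–18:00, 18:30–19:00.
Zara ∩ Ulrich ∩ Mina: 17:00–17:30, 17:45–18:00, 18:30–19:00.
Zara ∩ Ulrich ∩ Mina ∩ Vera: 17:00–17:30, 17:45–18:00, 18:30–19:00.
Zara ∩ Ulrich ∩ Mina ∩ Vera ∩ Yusuf: 17:00–17:30, 17:45–18:00.
Windows ≥ 30 min: 17:00–17:30.

17:00–17:30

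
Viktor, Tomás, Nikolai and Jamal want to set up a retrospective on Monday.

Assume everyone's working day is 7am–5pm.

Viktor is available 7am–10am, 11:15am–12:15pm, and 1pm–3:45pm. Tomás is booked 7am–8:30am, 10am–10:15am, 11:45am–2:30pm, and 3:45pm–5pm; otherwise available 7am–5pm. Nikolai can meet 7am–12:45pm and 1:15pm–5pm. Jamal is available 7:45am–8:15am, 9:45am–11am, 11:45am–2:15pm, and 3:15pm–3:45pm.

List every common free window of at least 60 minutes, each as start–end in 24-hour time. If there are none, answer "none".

none

Tomás free within 07:00–17:00: 08:30–10:00, 10:15–11:45, 14:30–15:45.
Viktor ∩ Tomás: 08:30–10:00, 11:15–11:45, 14:30–15:45.
Viktor ∩ Tomás ∩ Nikolai: 08:30–10:00, 11:15–11:45, 14:30–15:45.
Viktor ∩ Tomás ∩ Nikolai ∩ Jamal: 09:45–10:00, 15:15–15:45.
Windows ≥ 60 min: (none).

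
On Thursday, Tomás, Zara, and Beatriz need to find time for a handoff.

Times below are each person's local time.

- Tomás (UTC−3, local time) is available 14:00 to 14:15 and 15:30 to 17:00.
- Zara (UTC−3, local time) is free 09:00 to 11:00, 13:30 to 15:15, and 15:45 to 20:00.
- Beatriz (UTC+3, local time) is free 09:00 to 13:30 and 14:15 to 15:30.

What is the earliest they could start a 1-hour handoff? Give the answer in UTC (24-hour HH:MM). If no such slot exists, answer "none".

Tomás → UTC: 17:00–17:15, 18:30–20:00.
Zara → UTC: 12:00–14:00, 16:30–18:15, 18:45–23:00.
Beatriz → UTC: 06:00–10:30, 11:15–12:30.
Tomás ∩ Zara: 17:00–17:15, 18:45–20:00.
Tomás ∩ Zara ∩ Beatriz: (none).
Windows ≥ 60 min: (none).

none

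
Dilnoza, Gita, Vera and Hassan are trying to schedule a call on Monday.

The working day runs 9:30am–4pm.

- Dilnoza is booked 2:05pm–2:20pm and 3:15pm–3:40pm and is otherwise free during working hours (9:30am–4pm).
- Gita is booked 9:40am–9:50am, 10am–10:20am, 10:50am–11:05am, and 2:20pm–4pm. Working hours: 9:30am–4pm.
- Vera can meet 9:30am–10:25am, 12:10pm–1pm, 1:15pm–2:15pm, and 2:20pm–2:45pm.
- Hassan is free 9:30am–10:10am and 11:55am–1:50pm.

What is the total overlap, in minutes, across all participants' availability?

Dilnoza free within 09:30–16:00: 09:30–14:05, 14:20–15:15, 15:40–16:00.
Gita free within 09:30–16:00: 09:30–09:40, 09:50–10:00, 10:20–10:50, 11:05–14:20.
Dilnoza ∩ Gita: 09:30–09:40, 09:50–10:00, 10:20–10:50, 11:05–14:05.
Dilnoza ∩ Gita ∩ Vera: 09:30–09:40, 09:50–10:00, 10:20–10:25, 12:10–13:00, 13:15–14:05.
Dilnoza ∩ Gita ∩ Vera ∩ Hassan: 09:30–09:40, 09:50–10:00, 12:10–13:00, 13:15–13:50.
Total common minutes: 10 + 10 + 50 + 35 = 105.

105 minutes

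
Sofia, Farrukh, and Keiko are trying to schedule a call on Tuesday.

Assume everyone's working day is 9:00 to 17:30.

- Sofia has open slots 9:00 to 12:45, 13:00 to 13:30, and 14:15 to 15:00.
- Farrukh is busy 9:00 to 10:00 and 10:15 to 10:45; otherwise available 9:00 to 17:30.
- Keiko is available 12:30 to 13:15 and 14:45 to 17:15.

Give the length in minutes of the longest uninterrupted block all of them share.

15 minutes

Farrukh free within 09:00–17:30: 10:00–10:15, 10:45–17:30.
Sofia ∩ Farrukh: 10:00–10:15, 10:45–12:45, 13:00–13:30, 14:15–15:00.
Sofia ∩ Farrukh ∩ Keiko: 12:30–12:45, 13:00–13:15, 14:45–15:00.
Common window lengths: 15, 15, 15 min; longest is 15.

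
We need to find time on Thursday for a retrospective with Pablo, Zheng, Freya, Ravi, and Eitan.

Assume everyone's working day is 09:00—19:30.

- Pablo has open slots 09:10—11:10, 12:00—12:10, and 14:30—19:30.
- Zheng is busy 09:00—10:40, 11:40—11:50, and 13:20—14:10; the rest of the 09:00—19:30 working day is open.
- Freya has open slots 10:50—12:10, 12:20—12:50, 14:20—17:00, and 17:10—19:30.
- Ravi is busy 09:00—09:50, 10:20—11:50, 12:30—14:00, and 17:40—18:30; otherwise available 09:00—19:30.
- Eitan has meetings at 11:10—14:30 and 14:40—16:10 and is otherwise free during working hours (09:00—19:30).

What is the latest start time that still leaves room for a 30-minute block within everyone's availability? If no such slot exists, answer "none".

Zheng free within 09:00–19:30: 10:40–11:40, 11:50–13:20, 14:10–19:30.
Ravi free within 09:00–19:30: 09:50–10:20, 11:50–12:30, 14:00–17:40, 18:30–19:30.
Eitan free within 09:00–19:30: 09:00–11:10, 14:30–14:40, 16:10–19:30.
Pablo ∩ Zheng: 10:40–11:10, 12:00–12:10, 14:30–19:30.
Pablo ∩ Zheng ∩ Freya: 10:50–11:10, 12:00–12:10, 14:30–17:00, 17:10–19:30.
Pablo ∩ Zheng ∩ Freya ∩ Ravi: 12:00–12:10, 14:30–17:00, 17:10–17:40, 18:30–19:30.
Pablo ∩ Zheng ∩ Freya ∩ Ravi ∩ Eitan: 14:30–14:40, 16:10–17:00, 17:10–17:40, 18:30–19:30.
Windows ≥ 30 min: 16:10–17:00, 17:10–17:40, 18:30–19:30.
Latest start in the last window 18:30–19:30 is 19:30 − 30 min = 19:00.

19:00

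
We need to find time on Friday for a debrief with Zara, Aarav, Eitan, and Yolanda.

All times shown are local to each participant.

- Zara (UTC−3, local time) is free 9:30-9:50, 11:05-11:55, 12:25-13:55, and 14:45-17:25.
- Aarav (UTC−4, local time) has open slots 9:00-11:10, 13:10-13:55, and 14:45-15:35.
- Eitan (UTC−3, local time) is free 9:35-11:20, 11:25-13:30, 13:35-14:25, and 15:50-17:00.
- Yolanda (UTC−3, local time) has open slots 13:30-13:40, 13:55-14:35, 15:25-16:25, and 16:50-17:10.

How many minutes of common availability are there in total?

35 minutes

Zara → UTC: 12:30–12:50, 14:05–14:55, 15:25–16:55, 17:45–20:25.
Aarav → UTC: 13:00–15:10, 17:10–17:55, 18:45–19:35.
Eitan → UTC: 12:35–14:20, 14:25–16:30, 16:35–17:25, 18:50–20:00.
Yolanda → UTC: 16:30–16:40, 16:55–17:35, 18:25–19:25, 19:50–20:10.
Zara ∩ Aarav: 14:05–14:55, 17:45–17:55, 18:45–19:35.
Zara ∩ Aarav ∩ Eitan: 14:05–14:20, 14:25–14:55, 18:50–19:35.
Zara ∩ Aarav ∩ Eitan ∩ Yolanda: 18:50–19:25.
Total common minutes: 35.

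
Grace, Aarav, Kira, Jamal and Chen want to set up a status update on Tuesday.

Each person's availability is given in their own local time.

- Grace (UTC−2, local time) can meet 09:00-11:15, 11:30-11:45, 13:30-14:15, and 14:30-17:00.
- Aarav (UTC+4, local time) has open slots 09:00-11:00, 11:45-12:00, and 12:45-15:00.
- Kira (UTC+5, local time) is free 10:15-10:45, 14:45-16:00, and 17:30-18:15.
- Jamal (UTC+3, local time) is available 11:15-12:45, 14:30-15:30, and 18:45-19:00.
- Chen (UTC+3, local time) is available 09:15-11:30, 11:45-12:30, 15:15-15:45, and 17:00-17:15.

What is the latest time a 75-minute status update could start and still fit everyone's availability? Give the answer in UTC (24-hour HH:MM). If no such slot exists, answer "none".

Grace → UTC: 11:00–13:15, 13:30–13:45, 15:30–16:15, 16:30–19:00.
Aarav → UTC: 05:00–07:00, 07:45–08:00, 08:45–11:00.
Kira → UTC: 05:15–05:45, 09:45–11:00, 12:30–13:15.
Jamal → UTC: 08:15–09:45, 11:30–12:30, 15:45–16:00.
Chen → UTC: 06:15–08:30, 08:45–09:30, 12:15–12:45, 14:00–14:15.
Grace ∩ Aarav: (none).
Grace ∩ Aarav ∩ Kira: (none).
Grace ∩ Aarav ∩ Kira ∩ Jamal: (none).
Grace ∩ Aarav ∩ Kira ∩ Jamal ∩ Chen: (none).
Windows ≥ 75 min: (none).

none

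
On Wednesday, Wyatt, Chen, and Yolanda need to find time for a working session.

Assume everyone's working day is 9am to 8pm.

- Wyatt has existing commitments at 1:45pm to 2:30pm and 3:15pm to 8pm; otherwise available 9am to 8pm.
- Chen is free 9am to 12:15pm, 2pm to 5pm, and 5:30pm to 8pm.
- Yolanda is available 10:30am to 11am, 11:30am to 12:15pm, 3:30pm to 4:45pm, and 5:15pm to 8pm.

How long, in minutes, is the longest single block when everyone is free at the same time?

45 minutes

Wyatt free within 09:00–20:00: 09:00–13:45, 14:30–15:15.
Wyatt ∩ Chen: 09:00–12:15, 14:30–15:15.
Wyatt ∩ Chen ∩ Yolanda: 10:30–11:00, 11:30–12:15.
Common window lengths: 30, 45 min; longest is 45.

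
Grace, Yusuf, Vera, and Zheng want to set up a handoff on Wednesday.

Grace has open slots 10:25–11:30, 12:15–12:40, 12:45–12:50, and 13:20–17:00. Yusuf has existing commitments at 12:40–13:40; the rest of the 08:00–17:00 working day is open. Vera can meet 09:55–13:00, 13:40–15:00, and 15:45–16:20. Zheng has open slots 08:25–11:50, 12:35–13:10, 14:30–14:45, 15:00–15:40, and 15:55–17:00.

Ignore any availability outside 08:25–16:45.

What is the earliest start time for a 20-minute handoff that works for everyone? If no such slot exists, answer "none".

Yusuf free within 08:00–17:00: 08:00–12:40, 13:40–17:00.
Grace ∩ Yusuf: 10:25–11:30, 12:15–12:40, 13:40–17:00.
Grace ∩ Yusuf ∩ Vera: 10:25–11:30, 12:15–12:40, 13:40–15:00, 15:45–16:20.
Grace ∩ Yusuf ∩ Vera ∩ Zheng: 10:25–11:30, 12:35–12:40, 14:30–14:45, 15:55–16:20.
Restricted to 08:25–16:45: 10:25–11:30, 12:35–12:40, 14:30–14:45, 15:55–16:20.
Windows ≥ 20 min: 10:25–11:30, 15:55–16:20.
Earliest such window starts at 10:25.

10:25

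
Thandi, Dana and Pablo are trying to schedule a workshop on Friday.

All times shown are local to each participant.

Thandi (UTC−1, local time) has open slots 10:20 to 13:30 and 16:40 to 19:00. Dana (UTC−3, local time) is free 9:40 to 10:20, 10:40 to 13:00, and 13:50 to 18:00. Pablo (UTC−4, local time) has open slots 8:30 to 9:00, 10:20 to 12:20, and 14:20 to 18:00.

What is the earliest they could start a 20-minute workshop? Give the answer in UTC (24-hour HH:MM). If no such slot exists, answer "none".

Thandi → UTC: 11:20–14:30, 17:40–20:00.
Dana → UTC: 12:40–13:20, 13:40–16:00, 16:50–21:00.
Pablo → UTC: 12:30–13:00, 14:20–16:20, 18:20–22:00.
Thandi ∩ Dana: 12:40–13:20, 13:40–14:30, 17:40–20:00.
Thandi ∩ Dana ∩ Pablo: 12:40–13:00, 14:20–14:30, 18:20–20:00.
Windows ≥ 20 min: 12:40–13:00, 18:20–20:00.
Earliest such window starts at 12:40.

12:40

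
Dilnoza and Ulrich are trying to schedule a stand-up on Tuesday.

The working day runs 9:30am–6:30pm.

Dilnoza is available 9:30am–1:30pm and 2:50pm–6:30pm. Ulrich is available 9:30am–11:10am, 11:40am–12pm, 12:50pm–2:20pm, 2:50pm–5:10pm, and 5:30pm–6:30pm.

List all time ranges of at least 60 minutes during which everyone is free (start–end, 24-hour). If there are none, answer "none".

09:30–11:10, 14:50–17:10, 17:30–18:30

Dilnoza ∩ Ulrich: 09:30–11:10, 11:40–12:00, 12:50–13:30, 14:50–17:10, 17:30–18:30.
Windows ≥ 60 min: 09:30–11:10, 14:50–17:10, 17:30–18:30.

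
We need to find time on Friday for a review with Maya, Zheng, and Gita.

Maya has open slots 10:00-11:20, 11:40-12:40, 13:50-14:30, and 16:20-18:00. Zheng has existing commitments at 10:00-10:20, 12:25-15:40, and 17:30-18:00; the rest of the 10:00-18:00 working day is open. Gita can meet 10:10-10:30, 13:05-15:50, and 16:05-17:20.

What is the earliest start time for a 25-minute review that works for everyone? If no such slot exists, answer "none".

16:20

Zheng free within 10:00–18:00: 10:20–12:25, 15:40–17:30.
Maya ∩ Zheng: 10:20–11:20, 11:40–12:25, 16:20–17:30.
Maya ∩ Zheng ∩ Gita: 10:20–10:30, 16:20–17:20.
Windows ≥ 25 min: 16:20–17:20.
Earliest such window starts at 16:20.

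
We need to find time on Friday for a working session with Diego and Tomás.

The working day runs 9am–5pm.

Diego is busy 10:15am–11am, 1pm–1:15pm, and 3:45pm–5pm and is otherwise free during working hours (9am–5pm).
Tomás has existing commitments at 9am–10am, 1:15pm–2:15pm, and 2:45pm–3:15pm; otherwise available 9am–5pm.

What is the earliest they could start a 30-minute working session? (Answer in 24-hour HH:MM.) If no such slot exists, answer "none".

11:00

Diego free within 09:00–17:00: 09:00–10:15, 11:00–13:00, 13:15–15:45.
Tomás free within 09:00–17:00: 10:00–13:15, 14:15–14:45, 15:15–17:00.
Diego ∩ Tomás: 10:00–10:15, 11:00–13:00, 14:15–14:45, 15:15–15:45.
Windows ≥ 30 min: 11:00–13:00, 14:15–14:45, 15:15–15:45.
Earliest such window starts at 11:00.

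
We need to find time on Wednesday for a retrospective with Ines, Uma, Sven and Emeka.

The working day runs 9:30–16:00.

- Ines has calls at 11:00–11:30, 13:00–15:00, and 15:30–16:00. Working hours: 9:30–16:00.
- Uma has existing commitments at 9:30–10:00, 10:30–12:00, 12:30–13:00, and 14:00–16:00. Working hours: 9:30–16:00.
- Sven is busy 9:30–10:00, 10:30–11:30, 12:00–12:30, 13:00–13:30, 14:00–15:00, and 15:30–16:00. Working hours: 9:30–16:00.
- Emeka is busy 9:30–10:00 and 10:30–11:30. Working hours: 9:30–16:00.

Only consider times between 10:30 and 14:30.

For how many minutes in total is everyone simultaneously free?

Ines free within 09:30–16:00: 09:30–11:00, 11:30–13:00, 15:00–15:30.
Uma free within 09:30–16:00: 10:00–10:30, 12:00–12:30, 13:00–14:00.
Sven free within 09:30–16:00: 10:00–10:30, 11:30–12:00, 12:30–13:00, 13:30–14:00, 15:00–15:30.
Emeka free within 09:30–16:00: 10:00–10:30, 11:30–16:00.
Ines ∩ Uma: 10:00–10:30, 12:00–12:30.
Ines ∩ Uma ∩ Sven: 10:00–10:30.
Ines ∩ Uma ∩ Sven ∩ Emeka: 10:00–10:30.
Restricted to 10:30–14:30: (none).
Total common minutes: 0.

0 minutes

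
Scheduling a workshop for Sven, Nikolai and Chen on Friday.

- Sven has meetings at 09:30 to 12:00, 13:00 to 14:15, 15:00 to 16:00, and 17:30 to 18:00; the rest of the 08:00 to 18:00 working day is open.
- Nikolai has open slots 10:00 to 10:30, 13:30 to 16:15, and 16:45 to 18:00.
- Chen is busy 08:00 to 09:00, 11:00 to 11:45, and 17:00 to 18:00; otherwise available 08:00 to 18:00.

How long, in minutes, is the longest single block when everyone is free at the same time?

Sven free within 08:00–18:00: 08:00–09:30, 12:00–13:00, 14:15–15:00, 16:00–17:30.
Chen free within 08:00–18:00: 09:00–11:00, 11:45–17:00.
Sven ∩ Nikolai: 14:15–15:00, 16:00–16:15, 16:45–17:30.
Sven ∩ Nikolai ∩ Chen: 14:15–15:00, 16:00–16:15, 16:45–17:00.
Common window lengths: 45, 15, 15 min; longest is 45.

45 minutes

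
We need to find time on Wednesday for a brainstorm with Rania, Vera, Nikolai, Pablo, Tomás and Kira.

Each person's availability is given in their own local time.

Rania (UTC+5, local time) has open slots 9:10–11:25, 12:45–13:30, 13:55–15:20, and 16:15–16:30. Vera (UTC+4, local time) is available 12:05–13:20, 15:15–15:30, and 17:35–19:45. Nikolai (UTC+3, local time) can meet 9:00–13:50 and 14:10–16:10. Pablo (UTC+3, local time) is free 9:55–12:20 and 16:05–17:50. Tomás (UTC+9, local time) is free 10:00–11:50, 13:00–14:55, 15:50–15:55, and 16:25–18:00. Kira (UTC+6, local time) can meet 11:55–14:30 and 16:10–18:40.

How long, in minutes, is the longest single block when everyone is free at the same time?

25 minutes

Rania → UTC: 04:10–06:25, 07:45–08:30, 08:55–10:20, 11:15–11:30.
Vera → UTC: 08:05–09:20, 11:15–11:30, 13:35–15:45.
Nikolai → UTC: 06:00–10:50, 11:10–13:10.
Pablo → UTC: 06:55–09:20, 13:05–14:50.
Tomás → UTC: 01:00–02:50, 04:00–05:55, 06:50–06:55, 07:25–09:00.
Kira → UTC: 05:55–08:30, 10:10–12:40.
Rania ∩ Vera: 08:05–08:30, 08:55–09:20, 11:15–11:30.
Rania ∩ Vera ∩ Nikolai: 08:05–08:30, 08:55–09:20, 11:15–11:30.
Rania ∩ Vera ∩ Nikolai ∩ Pablo: 08:05–08:30, 08:55–09:20.
Rania ∩ Vera ∩ Nikolai ∩ Pablo ∩ Tomás: 08:05–08:30, 08:55–09:00.
Rania ∩ Vera ∩ Nikolai ∩ Pablo ∩ Tomás ∩ Kira: 08:05–08:30.
Single common window of 25 minutes.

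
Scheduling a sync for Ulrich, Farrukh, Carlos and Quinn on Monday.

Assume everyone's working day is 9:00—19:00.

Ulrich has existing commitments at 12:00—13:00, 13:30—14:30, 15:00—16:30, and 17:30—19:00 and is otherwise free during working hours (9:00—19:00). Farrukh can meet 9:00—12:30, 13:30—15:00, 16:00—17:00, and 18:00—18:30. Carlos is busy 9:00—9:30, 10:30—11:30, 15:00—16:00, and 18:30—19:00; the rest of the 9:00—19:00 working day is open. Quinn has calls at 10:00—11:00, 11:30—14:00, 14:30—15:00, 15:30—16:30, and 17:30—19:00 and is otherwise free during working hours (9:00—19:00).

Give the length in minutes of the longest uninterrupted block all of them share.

Ulrich free within 09:00–19:00: 09:00–12:00, 13:00–13:30, 14:30–15:00, 16:30–17:30.
Carlos free within 09:00–19:00: 09:30–10:30, 11:30–15:00, 16:00–18:30.
Quinn free within 09:00–19:00: 09:00–10:00, 11:00–11:30, 14:00–14:30, 15:00–15:30, 16:30–17:30.
Ulrich ∩ Farrukh: 09:00–12:00, 14:30–15:00, 16:30–17:00.
Ulrich ∩ Farrukh ∩ Carlos: 09:30–10:30, 11:30–12:00, 14:30–15:00, 16:30–17:00.
Ulrich ∩ Farrukh ∩ Carlos ∩ Quinn: 09:30–10:00, 16:30–17:00.
Common window lengths: 30, 30 min; longest is 30.

30 minutes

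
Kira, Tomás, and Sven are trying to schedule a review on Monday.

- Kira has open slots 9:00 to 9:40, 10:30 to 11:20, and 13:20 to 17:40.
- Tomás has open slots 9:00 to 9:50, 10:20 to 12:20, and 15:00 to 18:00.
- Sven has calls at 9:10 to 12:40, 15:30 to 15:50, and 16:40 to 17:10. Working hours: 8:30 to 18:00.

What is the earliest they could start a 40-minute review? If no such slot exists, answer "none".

15:50

Sven free within 08:30–18:00: 08:30–09:10, 12:40–15:30, 15:50–16:40, 17:10–18:00.
Kira ∩ Tomás: 09:00–09:40, 10:30–11:20, 15:00–17:40.
Kira ∩ Tomás ∩ Sven: 09:00–09:10, 15:00–15:30, 15:50–16:40, 17:10–17:40.
Windows ≥ 40 min: 15:50–16:40.
Earliest such window starts at 15:50.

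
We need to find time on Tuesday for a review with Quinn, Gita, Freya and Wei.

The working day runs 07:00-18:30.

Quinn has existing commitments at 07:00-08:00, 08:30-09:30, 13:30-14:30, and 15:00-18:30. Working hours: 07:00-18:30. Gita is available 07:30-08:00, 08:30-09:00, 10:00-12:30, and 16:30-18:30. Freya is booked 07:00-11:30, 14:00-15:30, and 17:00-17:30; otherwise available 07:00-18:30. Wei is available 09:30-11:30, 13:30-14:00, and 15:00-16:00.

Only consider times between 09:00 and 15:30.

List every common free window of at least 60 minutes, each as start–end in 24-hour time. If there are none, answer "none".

Quinn free within 07:00–18:30: 08:00–08:30, 09:30–13:30, 14:30–15:00.
Freya free within 07:00–18:30: 11:30–14:00, 15:30–17:00, 17:30–18:30.
Quinn ∩ Gita: 10:00–12:30.
Quinn ∩ Gita ∩ Freya: 11:30–12:30.
Quinn ∩ Gita ∩ Freya ∩ Wei: (none).
Restricted to 09:00–15:30: (none).
Windows ≥ 60 min: (none).

none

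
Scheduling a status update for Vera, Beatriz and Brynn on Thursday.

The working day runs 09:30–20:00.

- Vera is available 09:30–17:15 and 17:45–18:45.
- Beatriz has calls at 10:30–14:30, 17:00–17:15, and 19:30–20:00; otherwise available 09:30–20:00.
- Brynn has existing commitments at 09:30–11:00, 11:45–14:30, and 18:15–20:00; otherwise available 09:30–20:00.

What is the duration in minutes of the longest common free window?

Beatriz free within 09:30–20:00: 09:30–10:30, 14:30–17:00, 17:15–19:30.
Brynn free within 09:30–20:00: 11:00–11:45, 14:30–18:15.
Vera ∩ Beatriz: 09:30–10:30, 14:30–17:00, 17:45–18:45.
Vera ∩ Beatriz ∩ Brynn: 14:30–17:00, 17:45–18:15.
Common window lengths: 150, 30 min; longest is 150.

150 minutes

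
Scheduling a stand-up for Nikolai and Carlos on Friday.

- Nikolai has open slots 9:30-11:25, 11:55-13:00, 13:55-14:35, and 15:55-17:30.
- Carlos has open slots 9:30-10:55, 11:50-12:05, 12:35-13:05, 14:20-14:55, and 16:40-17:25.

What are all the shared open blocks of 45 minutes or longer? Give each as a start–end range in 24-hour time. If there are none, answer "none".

09:30–10:55, 16:40–17:25

Nikolai ∩ Carlos: 09:30–10:55, 11:55–12:05, 12:35–13:00, 14:20–14:35, 16:40–17:25.
Windows ≥ 45 min: 09:30–10:55, 16:40–17:25.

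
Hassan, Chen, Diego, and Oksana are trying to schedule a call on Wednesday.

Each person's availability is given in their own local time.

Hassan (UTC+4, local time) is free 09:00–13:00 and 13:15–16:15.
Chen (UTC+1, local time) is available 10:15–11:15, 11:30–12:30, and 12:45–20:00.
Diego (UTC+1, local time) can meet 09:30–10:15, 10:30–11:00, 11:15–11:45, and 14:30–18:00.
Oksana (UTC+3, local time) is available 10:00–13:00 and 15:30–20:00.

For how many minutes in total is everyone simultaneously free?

Hassan → UTC: 05:00–09:00, 09:15–12:15.
Chen → UTC: 09:15–10:15, 10:30–11:30, 11:45–19:00.
Diego → UTC: 08:30–09:15, 09:30–10:00, 10:15–10:45, 13:30–17:00.
Oksana → UTC: 07:00–10:00, 12:30–17:00.
Hassan ∩ Chen: 09:15–10:15, 10:30–11:30, 11:45–12:15.
Hassan ∩ Chen ∩ Diego: 09:30–10:00, 10:30–10:45.
Hassan ∩ Chen ∩ Diego ∩ Oksana: 09:30–10:00.
Total common minutes: 30.

30 minutes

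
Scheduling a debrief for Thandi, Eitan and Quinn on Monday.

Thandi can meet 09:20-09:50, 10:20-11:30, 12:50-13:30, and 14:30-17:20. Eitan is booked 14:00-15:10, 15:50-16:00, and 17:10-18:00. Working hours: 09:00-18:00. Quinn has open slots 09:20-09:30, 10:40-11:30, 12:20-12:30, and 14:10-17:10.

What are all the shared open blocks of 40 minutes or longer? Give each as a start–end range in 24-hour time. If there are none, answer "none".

10:40–11:30, 15:10–15:50, 16:00–17:10

Eitan free within 09:00–18:00: 09:00–14:00, 15:10–15:50, 16:00–17:10.
Thandi ∩ Eitan: 09:20–09:50, 10:20–11:30, 12:50–13:30, 15:10–15:50, 16:00–17:10.
Thandi ∩ Eitan ∩ Quinn: 09:20–09:30, 10:40–11:30, 15:10–15:50, 16:00–17:10.
Windows ≥ 40 min: 10:40–11:30, 15:10–15:50, 16:00–17:10.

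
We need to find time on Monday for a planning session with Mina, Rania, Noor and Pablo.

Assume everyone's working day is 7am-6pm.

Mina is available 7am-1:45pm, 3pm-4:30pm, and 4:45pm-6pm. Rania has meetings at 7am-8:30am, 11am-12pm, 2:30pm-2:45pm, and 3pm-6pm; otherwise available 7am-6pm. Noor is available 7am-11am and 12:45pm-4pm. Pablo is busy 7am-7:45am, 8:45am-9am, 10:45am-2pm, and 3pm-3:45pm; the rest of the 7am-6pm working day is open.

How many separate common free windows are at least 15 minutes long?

Rania free within 07:00–18:00: 08:30–11:00, 12:00–14:30, 14:45–15:00.
Pablo free within 07:00–18:00: 07:45–08:45, 09:00–10:45, 14:00–15:00, 15:45–18:00.
Mina ∩ Rania: 08:30–11:00, 12:00–13:45.
Mina ∩ Rania ∩ Noor: 08:30–11:00, 12:45–13:45.
Mina ∩ Rania ∩ Noor ∩ Pablo: 08:30–08:45, 09:00–10:45.
Windows ≥ 15 min: 08:30–08:45, 09:00–10:45.
That's 2 windows.

2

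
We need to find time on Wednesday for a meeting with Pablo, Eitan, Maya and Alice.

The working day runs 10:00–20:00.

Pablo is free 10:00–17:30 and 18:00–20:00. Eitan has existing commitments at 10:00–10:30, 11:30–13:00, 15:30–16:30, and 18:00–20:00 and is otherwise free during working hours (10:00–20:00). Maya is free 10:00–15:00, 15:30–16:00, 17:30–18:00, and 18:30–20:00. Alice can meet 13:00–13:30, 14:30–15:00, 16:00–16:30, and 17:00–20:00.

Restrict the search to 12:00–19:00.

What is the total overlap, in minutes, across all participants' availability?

Eitan free within 10:00–20:00: 10:30–11:30, 13:00–15:30, 16:30–18:00.
Pablo ∩ Eitan: 10:30–11:30, 13:00–15:30, 16:30–17:30.
Pablo ∩ Eitan ∩ Maya: 10:30–11:30, 13:00–15:00.
Pablo ∩ Eitan ∩ Maya ∩ Alice: 13:00–13:30, 14:30–15:00.
Restricted to 12:00–19:00: 13:00–13:30, 14:30–15:00.
Total common minutes: 30 + 30 = 60.

60 minutes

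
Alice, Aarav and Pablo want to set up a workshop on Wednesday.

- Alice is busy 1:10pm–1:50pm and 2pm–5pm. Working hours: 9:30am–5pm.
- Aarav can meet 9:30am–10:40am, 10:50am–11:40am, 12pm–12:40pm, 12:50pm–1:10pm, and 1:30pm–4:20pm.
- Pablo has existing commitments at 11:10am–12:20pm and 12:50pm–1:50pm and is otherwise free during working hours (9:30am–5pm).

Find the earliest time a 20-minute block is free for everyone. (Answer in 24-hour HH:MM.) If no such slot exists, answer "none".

09:30

Alice free within 09:30–17:00: 09:30–13:10, 13:50–14:00.
Pablo free within 09:30–17:00: 09:30–11:10, 12:20–12:50, 13:50–17:00.
Alice ∩ Aarav: 09:30–10:40, 10:50–11:40, 12:00–12:40, 12:50–13:10, 13:50–14:00.
Alice ∩ Aarav ∩ Pablo: 09:30–10:40, 10:50–11:10, 12:20–12:40, 13:50–14:00.
Windows ≥ 20 min: 09:30–10:40, 10:50–11:10, 12:20–12:40.
Earliest such window starts at 09:30.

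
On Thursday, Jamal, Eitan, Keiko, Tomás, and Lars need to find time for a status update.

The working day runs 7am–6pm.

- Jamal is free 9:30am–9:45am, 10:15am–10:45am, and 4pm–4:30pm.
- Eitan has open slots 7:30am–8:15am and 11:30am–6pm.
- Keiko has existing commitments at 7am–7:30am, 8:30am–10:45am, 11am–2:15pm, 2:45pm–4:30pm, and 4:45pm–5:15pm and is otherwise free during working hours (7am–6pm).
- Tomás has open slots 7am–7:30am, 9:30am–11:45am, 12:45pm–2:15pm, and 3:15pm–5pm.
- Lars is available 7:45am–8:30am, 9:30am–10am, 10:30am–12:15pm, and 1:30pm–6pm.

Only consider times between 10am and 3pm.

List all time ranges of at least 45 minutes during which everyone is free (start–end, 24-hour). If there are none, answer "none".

none

Keiko free within 07:00–18:00: 07:30–08:30, 10:45–11:00, 14:15–14:45, 16:30–16:45, 17:15–18:00.
Jamal ∩ Eitan: 16:00–16:30.
Jamal ∩ Eitan ∩ Keiko: (none).
Jamal ∩ Eitan ∩ Keiko ∩ Tomás: (none).
Jamal ∩ Eitan ∩ Keiko ∩ Tomás ∩ Lars: (none).
Restricted to 10:00–15:00: (none).
Windows ≥ 45 min: (none).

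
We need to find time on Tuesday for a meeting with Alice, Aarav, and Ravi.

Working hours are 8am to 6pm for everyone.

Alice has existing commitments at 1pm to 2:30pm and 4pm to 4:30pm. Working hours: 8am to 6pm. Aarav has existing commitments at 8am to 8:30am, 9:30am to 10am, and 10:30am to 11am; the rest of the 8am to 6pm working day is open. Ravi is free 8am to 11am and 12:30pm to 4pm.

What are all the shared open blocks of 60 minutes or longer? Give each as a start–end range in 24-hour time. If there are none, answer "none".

08:30–09:30, 14:30–16:00

Alice free within 08:00–18:00: 08:00–13:00, 14:30–16:00, 16:30–18:00.
Aarav free within 08:00–18:00: 08:30–09:30, 10:00–10:30, 11:00–18:00.
Alice ∩ Aarav: 08:30–09:30, 10:00–10:30, 11:00–13:00, 14:30–16:00, 16:30–18:00.
Alice ∩ Aarav ∩ Ravi: 08:30–09:30, 10:00–10:30, 12:30–13:00, 14:30–16:00.
Windows ≥ 60 min: 08:30–09:30, 14:30–16:00.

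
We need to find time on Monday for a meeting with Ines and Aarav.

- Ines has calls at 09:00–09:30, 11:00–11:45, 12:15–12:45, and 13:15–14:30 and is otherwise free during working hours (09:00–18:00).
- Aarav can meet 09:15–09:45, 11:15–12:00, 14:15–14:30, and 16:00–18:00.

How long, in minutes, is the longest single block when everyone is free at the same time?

120 minutes

Ines free within 09:00–18:00: 09:30–11:00, 11:45–12:15, 12:45–13:15, 14:30–18:00.
Ines ∩ Aarav: 09:30–09:45, 11:45–12:00, 16:00–18:00.
Common window lengths: 15, 15, 120 min; longest is 120.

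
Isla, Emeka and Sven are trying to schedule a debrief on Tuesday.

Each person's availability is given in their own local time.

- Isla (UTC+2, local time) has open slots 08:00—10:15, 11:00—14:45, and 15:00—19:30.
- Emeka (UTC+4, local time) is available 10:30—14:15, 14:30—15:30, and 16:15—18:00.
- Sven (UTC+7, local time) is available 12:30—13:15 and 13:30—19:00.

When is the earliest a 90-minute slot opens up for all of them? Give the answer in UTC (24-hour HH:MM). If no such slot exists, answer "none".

Isla → UTC: 06:00–08:15, 09:00–12:45, 13:00–17:30.
Emeka → UTC: 06:30–10:15, 10:30–11:30, 12:15–14:00.
Sven → UTC: 05:30–06:15, 06:30–12:00.
Isla ∩ Emeka: 06:30–08:15, 09:00–10:15, 10:30–11:30, 12:15–12:45, 13:00–14:00.
Isla ∩ Emeka ∩ Sven: 06:30–08:15, 09:00–10:15, 10:30–11:30.
Windows ≥ 90 min: 06:30–08:15.
Earliest such window starts at 06:30.

06:30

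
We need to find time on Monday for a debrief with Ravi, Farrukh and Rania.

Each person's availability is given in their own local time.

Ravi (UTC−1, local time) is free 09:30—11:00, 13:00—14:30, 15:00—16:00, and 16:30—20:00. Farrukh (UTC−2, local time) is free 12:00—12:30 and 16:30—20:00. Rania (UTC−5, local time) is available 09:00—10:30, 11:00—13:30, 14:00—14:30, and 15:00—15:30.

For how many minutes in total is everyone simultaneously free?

Ravi → UTC: 10:30–12:00, 14:00–15:30, 16:00–17:00, 17:30–21:00.
Farrukh → UTC: 14:00–14:30, 18:30–22:00.
Rania → UTC: 14:00–15:30, 16:00–18:30, 19:00–19:30, 20:00–20:30.
Ravi ∩ Farrukh: 14:00–14:30, 18:30–21:00.
Ravi ∩ Farrukh ∩ Rania: 14:00–14:30, 19:00–19:30, 20:00–20:30.
Total common minutes: 30 + 30 + 30 = 90.

90 minutes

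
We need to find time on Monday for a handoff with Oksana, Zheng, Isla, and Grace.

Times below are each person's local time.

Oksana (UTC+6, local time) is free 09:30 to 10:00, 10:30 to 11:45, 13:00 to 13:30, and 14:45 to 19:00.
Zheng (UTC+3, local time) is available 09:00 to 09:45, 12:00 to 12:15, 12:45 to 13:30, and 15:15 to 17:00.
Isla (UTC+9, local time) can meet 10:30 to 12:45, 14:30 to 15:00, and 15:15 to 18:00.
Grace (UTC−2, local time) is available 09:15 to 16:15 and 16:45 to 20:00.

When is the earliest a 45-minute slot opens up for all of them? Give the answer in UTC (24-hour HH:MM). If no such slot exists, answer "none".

Oksana → UTC: 03:30–04:00, 04:30–05:45, 07:00–07:30, 08:45–13:00.
Zheng → UTC: 06:00–06:45, 09:00–09:15, 09:45–10:30, 12:15–14:00.
Isla → UTC: 01:30–03:45, 05:30–06:00, 06:15–09:00.
Grace → UTC: 11:15–18:15, 18:45–22:00.
Oksana ∩ Zheng: 09:00–09:15, 09:45–10:30, 12:15–13:00.
Oksana ∩ Zheng ∩ Isla: (none).
Oksana ∩ Zheng ∩ Isla ∩ Grace: (none).
Windows ≥ 45 min: (none).

none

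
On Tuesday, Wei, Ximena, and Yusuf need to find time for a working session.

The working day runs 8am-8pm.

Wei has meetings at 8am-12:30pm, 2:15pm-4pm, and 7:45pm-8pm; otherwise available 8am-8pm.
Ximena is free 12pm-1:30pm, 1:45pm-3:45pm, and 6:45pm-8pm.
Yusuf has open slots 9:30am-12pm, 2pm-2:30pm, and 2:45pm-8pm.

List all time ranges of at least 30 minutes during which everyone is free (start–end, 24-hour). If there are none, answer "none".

18:45–19:45

Wei free within 08:00–20:00: 12:30–14:15, 16:00–19:45.
Wei ∩ Ximena: 12:30–13:30, 13:45–14:15, 18:45–19:45.
Wei ∩ Ximena ∩ Yusuf: 14:00–14:15, 18:45–19:45.
Windows ≥ 30 min: 18:45–19:45.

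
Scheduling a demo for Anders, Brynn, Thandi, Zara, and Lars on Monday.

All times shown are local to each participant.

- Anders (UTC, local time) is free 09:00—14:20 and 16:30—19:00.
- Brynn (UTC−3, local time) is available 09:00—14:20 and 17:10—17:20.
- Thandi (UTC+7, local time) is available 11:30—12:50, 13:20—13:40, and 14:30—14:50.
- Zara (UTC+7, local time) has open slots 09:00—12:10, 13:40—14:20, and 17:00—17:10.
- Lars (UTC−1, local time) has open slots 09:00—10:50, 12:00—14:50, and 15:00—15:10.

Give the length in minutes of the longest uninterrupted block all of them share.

Anders → UTC: 09:00–14:20, 16:30–19:00.
Brynn → UTC: 12:00–17:20, 20:10–20:20.
Thandi → UTC: 04:30–05:50, 06:20–06:40, 07:30–07:50.
Zara → UTC: 02:00–05:10, 06:40–07:20, 10:00–10:10.
Lars → UTC: 10:00–11:50, 13:00–15:50, 16:00–16:10.
Anders ∩ Brynn: 12:00–14:20, 16:30–17:20.
Anders ∩ Brynn ∩ Thandi: (none).
Anders ∩ Brynn ∩ Thandi ∩ Zara: (none).
Anders ∩ Brynn ∩ Thandi ∩ Zara ∩ Lars: (none).
No common window.

0 minutes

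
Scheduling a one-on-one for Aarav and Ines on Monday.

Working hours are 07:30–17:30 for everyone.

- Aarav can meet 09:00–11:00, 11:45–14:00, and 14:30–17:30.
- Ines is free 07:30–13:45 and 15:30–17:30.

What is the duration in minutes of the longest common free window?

120 minutes

Aarav ∩ Ines: 09:00–11:00, 11:45–13:45, 15:30–17:30.
Common window lengths: 120, 120, 120 min; longest is 120.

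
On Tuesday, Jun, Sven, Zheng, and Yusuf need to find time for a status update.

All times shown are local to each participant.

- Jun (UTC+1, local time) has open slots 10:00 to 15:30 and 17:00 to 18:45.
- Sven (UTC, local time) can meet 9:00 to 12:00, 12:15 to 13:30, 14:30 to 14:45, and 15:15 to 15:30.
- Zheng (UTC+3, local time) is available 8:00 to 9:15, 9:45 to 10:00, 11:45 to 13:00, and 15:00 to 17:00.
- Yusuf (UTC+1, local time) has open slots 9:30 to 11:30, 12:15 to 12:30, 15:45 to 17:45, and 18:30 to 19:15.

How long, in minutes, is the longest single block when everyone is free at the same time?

60 minutes

Jun → UTC: 09:00–14:30, 16:00–17:45.
Sven → UTC: 09:00–12:00, 12:15–13:30, 14:30–14:45, 15:15–15:30.
Zheng → UTC: 05:00–06:15, 06:45–07:00, 08:45–10:00, 12:00–14:00.
Yusuf → UTC: 08:30–10:30, 11:15–11:30, 14:45–16:45, 17:30–18:15.
Jun ∩ Sven: 09:00–12:00, 12:15–13:30.
Jun ∩ Sven ∩ Zheng: 09:00–10:00, 12:15–13:30.
Jun ∩ Sven ∩ Zheng ∩ Yusuf: 09:00–10:00.
Single common window of 60 minutes.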